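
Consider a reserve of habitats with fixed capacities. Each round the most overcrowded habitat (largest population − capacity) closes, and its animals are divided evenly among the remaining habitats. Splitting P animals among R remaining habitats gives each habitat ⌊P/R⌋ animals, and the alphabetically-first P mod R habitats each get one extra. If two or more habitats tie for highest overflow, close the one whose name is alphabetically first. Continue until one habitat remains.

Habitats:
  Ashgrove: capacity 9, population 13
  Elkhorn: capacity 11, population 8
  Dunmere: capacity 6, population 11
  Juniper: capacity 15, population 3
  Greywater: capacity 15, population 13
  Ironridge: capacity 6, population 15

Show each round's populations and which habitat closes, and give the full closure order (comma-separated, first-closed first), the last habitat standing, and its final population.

Closure order: Ironridge, Dunmere, Ashgrove, Elkhorn, Greywater
Last habitat: Juniper with 63 animals

Round 1: Ashgrove=13 Dunmere=11 Elkhorn=8 Greywater=13 Ironridge=15 Juniper=3 → close Ironridge (overflow 9)
  15÷5 = 3 each, +1 to first 0
Round 2: Ashgrove=16 Dunmere=14 Elkhorn=11 Greywater=16 Juniper=6 → close Dunmere (overflow 8)
  14÷4 = 3 each, +1 to first 2
Round 3: Ashgrove=20 Elkhorn=15 Greywater=19 Juniper=9 → close Ashgrove (overflow 11)
  20÷3 = 6 each, +1 to first 2
Round 4: Elkhorn=22 Greywater=26 Juniper=15 → close Elkhorn (overflow 11)
  22÷2 = 11 each, +1 to first 0
Round 5: Greywater=37 Juniper=26 → close Greywater (overflow 22)
  37÷1 = 37 each, +1 to first 0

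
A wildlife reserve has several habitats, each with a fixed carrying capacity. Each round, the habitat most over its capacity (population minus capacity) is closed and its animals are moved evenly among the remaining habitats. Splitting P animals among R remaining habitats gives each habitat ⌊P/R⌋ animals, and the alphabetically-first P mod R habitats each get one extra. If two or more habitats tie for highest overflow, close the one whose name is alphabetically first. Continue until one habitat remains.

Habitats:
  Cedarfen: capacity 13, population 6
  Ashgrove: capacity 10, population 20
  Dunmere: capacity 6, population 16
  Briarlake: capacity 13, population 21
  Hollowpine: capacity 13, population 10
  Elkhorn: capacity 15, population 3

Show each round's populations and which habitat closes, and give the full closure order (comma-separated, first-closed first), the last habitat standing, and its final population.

Closure order: Ashgrove, Dunmere, Briarlake, Hollowpine, Cedarfen
Last habitat: Elkhorn with 76 animals

Round 1: Ashgrove=20 Briarlake=21 Cedarfen=6 Dunmere=16 Elkhorn=3 Hollowpine=10 → close Ashgrove (overflow 10)
  20÷5 = 4 each, +1 to first 0
Round 2: Briarlake=25 Cedarfen=10 Dunmere=20 Elkhorn=7 Hollowpine=14 → close Dunmere (overflow 14)
  20÷4 = 5 each, +1 to first 0
Round 3: Briarlake=30 Cedarfen=15 Elkhorn=12 Hollowpine=19 → close Briarlake (overflow 17)
  30÷3 = 10 each, +1 to first 0
Round 4: Cedarfen=25 Elkhorn=22 Hollowpine=29 → close Hollowpine (overflow 16)
  29÷2 = 14 each, +1 to first 1
Round 5: Cedarfen=40 Elkhorn=36 → close Cedarfen (overflow 27)
  40÷1 = 40 each, +1 to first 0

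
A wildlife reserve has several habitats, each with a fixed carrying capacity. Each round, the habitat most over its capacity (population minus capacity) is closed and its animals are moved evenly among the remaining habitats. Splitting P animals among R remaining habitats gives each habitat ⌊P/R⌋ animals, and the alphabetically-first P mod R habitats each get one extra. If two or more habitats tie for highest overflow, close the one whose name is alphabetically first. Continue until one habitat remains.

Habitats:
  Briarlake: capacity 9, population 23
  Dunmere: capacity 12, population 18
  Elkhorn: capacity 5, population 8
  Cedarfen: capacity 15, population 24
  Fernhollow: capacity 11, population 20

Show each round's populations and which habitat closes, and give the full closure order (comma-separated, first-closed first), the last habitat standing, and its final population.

Closure order: Briarlake, Cedarfen, Fernhollow, Dunmere
Last habitat: Elkhorn with 93 animals

Round 1: Briarlake=23 Cedarfen=24 Dunmere=18 Elkhorn=8 Fernhollow=20 → close Briarlake (overflow 14)
  23÷4 = 5 each, +1 to first 3
Round 2: Cedarfen=30 Dunmere=24 Elkhorn=14 Fernhollow=25 → close Cedarfen (overflow 15)
  30÷3 = 10 each, +1 to first 0
Round 3: Dunmere=34 Elkhorn=24 Fernhollow=35 → close Fernhollow (overflow 24)
  35÷2 = 17 each, +1 to first 1
Round 4: Dunmere=52 Elkhorn=41 → close Dunmere (overflow 40)
  52÷1 = 52 each, +1 to first 0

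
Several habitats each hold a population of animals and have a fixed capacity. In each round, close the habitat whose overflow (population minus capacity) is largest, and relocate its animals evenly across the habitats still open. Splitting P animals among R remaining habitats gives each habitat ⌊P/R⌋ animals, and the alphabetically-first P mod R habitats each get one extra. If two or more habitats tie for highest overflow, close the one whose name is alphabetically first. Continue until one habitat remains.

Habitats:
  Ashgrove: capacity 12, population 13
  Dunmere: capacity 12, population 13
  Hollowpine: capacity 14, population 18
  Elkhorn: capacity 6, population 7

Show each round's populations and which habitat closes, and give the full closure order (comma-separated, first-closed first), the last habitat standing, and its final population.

Closure order: Hollowpine, Ashgrove, Dunmere
Last habitat: Elkhorn with 51 animals

Round 1: Ashgrove=13 Dunmere=13 Elkhorn=7 Hollowpine=18 → close Hollowpine (overflow 4)
  18÷3 = 6 each, +1 to first 0
Round 2: Ashgrove=19 Dunmere=19 Elkhorn=13 → close Ashgrove (overflow 7)
  19÷2 = 9 each, +1 to first 1
Round 3: Dunmere=29 Elkhorn=22 → close Dunmere (overflow 17)
  29÷1 = 29 each, +1 to first 0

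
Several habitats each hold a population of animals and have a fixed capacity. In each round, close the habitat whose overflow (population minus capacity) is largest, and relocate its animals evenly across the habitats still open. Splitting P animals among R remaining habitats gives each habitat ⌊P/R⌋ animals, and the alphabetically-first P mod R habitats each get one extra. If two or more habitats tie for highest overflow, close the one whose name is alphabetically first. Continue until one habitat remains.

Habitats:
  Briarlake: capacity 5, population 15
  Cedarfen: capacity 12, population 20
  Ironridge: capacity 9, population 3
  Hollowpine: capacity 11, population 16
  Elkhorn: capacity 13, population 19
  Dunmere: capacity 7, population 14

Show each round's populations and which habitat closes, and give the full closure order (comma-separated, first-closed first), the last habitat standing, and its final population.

Round 1: Briarlake=15 Cedarfen=20 Dunmere=14 Elkhorn=19 Hollowpine=16 Ironridge=3 → close Briarlake (overflow 10)
  15÷5 = 3 each, +1 to first 0
Round 2: Cedarfen=23 Dunmere=17 Elkhorn=22 Hollowpine=19 Ironridge=6 → close Cedarfen (overflow 11)
  23÷4 = 5 each, +1 to first 3
Round 3: Dunmere=23 Elkhorn=28 Hollowpine=25 Ironridge=11 → close Dunmere (overflow 16)
  23÷3 = 7 each, +1 to first 2
Round 4: Elkhorn=36 Hollowpine=33 Ironridge=18 → close Elkhorn (overflow 23)
  36÷2 = 18 each, +1 to first 0
Round 5: Hollowpine=51 Ironridge=36 → close Hollowpine (overflow 40)
  51÷1 = 51 each, +1 to first 0

Closure order: Briarlake, Cedarfen, Dunmere, Elkhorn, Hollowpine
Last habitat: Ironridge with 87 animals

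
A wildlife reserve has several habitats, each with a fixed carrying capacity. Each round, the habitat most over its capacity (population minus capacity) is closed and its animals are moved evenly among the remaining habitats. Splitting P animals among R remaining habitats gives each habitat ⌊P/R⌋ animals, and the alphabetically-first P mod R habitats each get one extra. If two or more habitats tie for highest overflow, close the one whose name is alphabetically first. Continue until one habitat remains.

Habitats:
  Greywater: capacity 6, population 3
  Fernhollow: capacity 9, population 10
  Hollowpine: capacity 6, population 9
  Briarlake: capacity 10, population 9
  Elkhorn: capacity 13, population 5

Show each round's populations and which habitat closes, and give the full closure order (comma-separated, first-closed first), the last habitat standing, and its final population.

Closure order: Hollowpine, Fernhollow, Briarlake, Greywater
Last habitat: Elkhorn with 36 animals

Round 1: Briarlake=9 Elkhorn=5 Fernhollow=10 Greywater=3 Hollowpine=9 → close Hollowpine (overflow 3)
  9÷4 = 2 each, +1 to first 1
Round 2: Briarlake=12 Elkhorn=7 Fernhollow=12 Greywater=5 → close Fernhollow (overflow 3)
  12÷3 = 4 each, +1 to first 0
Round 3: Briarlake=16 Elkhorn=11 Greywater=9 → close Briarlake (overflow 6)
  16÷2 = 8 each, +1 to first 0
Round 4: Elkhorn=19 Greywater=17 → close Greywater (overflow 11)
  17÷1 = 17 each, +1 to first 0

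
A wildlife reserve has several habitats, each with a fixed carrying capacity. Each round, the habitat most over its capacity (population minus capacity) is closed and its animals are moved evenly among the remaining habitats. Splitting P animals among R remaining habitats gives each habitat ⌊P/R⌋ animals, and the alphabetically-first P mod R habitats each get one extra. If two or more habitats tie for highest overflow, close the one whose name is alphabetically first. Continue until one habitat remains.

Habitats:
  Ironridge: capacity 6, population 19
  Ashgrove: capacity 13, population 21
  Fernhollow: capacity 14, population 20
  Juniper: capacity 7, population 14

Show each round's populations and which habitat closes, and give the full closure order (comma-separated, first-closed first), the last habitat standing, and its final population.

Round 1: Ashgrove=21 Fernhollow=20 Ironridge=19 Juniper=14 → close Ironridge (overflow 13)
  19÷3 = 6 each, +1 to first 1
Round 2: Ashgrove=28 Fernhollow=26 Juniper=20 → close Ashgrove (overflow 15)
  28÷2 = 14 each, +1 to first 0
Round 3: Fernhollow=40 Juniper=34 → close Juniper (overflow 27)
  34÷1 = 34 each, +1 to first 0

Closure order: Ironridge, Ashgrove, Juniper
Last habitat: Fernhollow with 74 animals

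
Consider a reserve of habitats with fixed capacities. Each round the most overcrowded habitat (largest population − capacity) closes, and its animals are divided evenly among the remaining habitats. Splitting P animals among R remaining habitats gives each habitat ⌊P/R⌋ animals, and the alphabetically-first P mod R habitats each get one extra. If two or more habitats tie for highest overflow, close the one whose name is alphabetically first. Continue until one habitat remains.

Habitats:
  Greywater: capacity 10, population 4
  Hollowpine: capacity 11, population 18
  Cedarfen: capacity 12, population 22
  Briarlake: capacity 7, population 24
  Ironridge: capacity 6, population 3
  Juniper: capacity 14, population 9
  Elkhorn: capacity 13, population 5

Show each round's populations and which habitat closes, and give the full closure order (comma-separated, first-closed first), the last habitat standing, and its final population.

Closure order: Briarlake, Cedarfen, Hollowpine, Ironridge, Elkhorn, Greywater
Last habitat: Juniper with 85 animals

Round 1: Briarlake=24 Cedarfen=22 Elkhorn=5 Greywater=4 Hollowpine=18 Ironridge=3 Juniper=9 → close Briarlake (overflow 17)
  24÷6 = 4 each, +1 to first 0
Round 2: Cedarfen=26 Elkhorn=9 Greywater=8 Hollowpine=22 Ironridge=7 Juniper=13 → close Cedarfen (overflow 14)
  26÷5 = 5 each, +1 to first 1
Round 3: Elkhorn=15 Greywater=13 Hollowpine=27 Ironridge=12 Juniper=18 → close Hollowpine (overflow 16)
  27÷4 = 6 each, +1 to first 3
Round 4: Elkhorn=22 Greywater=20 Ironridge=19 Juniper=24 → close Ironridge (overflow 13)
  19÷3 = 6 each, +1 to first 1
Round 5: Elkhorn=29 Greywater=26 Juniper=30 → close Elkhorn (overflow 16)
  29÷2 = 14 each, +1 to first 1
Round 6: Greywater=41 Juniper=44 → close Greywater (overflow 31)
  41÷1 = 41 each, +1 to first 0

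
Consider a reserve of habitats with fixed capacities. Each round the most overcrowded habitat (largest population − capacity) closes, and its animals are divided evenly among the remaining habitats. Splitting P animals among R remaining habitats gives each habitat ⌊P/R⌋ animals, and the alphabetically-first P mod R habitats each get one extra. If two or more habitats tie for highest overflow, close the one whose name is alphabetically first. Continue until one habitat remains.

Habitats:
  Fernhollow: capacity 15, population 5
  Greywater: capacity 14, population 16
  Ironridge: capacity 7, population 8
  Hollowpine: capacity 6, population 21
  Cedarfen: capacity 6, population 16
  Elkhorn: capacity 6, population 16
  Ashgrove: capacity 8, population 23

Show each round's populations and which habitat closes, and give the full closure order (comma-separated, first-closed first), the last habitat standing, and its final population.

Round 1: Ashgrove=23 Cedarfen=16 Elkhorn=16 Fernhollow=5 Greywater=16 Hollowpine=21 Ironridge=8 → close Ashgrove (overflow 15)
  23÷6 = 3 each, +1 to first 5
Round 2: Cedarfen=20 Elkhorn=20 Fernhollow=9 Greywater=20 Hollowpine=25 Ironridge=11 → close Hollowpine (overflow 19)
  25÷5 = 5 each, +1 to first 0
Round 3: Cedarfen=25 Elkhorn=25 Fernhollow=14 Greywater=25 Ironridge=16 → close Cedarfen (overflow 19)
  25÷4 = 6 each, +1 to first 1
Round 4: Elkhorn=32 Fernhollow=20 Greywater=31 Ironridge=22 → close Elkhorn (overflow 26)
  32÷3 = 10 each, +1 to first 2
Round 5: Fernhollow=31 Greywater=42 Ironridge=32 → close Greywater (overflow 28)
  42÷2 = 21 each, +1 to first 0
Round 6: Fernhollow=52 Ironridge=53 → close Ironridge (overflow 46)
  53÷1 = 53 each, +1 to first 0

Closure order: Ashgrove, Hollowpine, Cedarfen, Elkhorn, Greywater, Ironridge
Last habitat: Fernhollow with 105 animals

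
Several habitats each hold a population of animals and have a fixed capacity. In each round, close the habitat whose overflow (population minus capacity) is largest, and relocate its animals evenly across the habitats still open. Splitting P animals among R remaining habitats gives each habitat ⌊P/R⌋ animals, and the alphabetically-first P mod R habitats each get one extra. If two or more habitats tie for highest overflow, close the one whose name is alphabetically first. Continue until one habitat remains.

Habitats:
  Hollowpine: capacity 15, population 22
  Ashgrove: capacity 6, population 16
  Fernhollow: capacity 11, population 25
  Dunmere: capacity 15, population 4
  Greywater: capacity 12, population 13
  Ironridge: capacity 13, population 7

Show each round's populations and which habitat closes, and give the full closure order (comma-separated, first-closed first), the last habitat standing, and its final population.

Closure order: Fernhollow, Ashgrove, Hollowpine, Greywater, Ironridge
Last habitat: Dunmere with 87 animals

Round 1: Ashgrove=16 Dunmere=4 Fernhollow=25 Greywater=13 Hollowpine=22 Ironridge=7 → close Fernhollow (overflow 14)
  25÷5 = 5 each, +1 to first 0
Round 2: Ashgrove=21 Dunmere=9 Greywater=18 Hollowpine=27 Ironridge=12 → close Ashgrove (overflow 15)
  21÷4 = 5 each, +1 to first 1
Round 3: Dunmere=15 Greywater=23 Hollowpine=32 Ironridge=17 → close Hollowpine (overflow 17)
  32÷3 = 10 each, +1 to first 2
Round 4: Dunmere=26 Greywater=34 Ironridge=27 → close Greywater (overflow 22)
  34÷2 = 17 each, +1 to first 0
Round 5: Dunmere=43 Ironridge=44 → close Ironridge (overflow 31)
  44÷1 = 44 each, +1 to first 0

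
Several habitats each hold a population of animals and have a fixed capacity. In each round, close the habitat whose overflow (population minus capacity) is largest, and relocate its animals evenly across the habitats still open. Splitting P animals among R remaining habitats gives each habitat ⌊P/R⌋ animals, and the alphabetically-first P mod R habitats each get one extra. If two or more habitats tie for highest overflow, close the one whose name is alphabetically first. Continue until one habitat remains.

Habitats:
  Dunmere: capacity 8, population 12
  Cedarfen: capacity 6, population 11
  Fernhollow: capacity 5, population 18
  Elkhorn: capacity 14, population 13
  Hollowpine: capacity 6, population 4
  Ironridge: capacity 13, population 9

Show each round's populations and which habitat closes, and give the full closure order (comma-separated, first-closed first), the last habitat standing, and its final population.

Round 1: Cedarfen=11 Dunmere=12 Elkhorn=13 Fernhollow=18 Hollowpine=4 Ironridge=9 → close Fernhollow (overflow 13)
  18÷5 = 3 each, +1 to first 3
Round 2: Cedarfen=15 Dunmere=16 Elkhorn=17 Hollowpine=7 Ironridge=12 → close Cedarfen (overflow 9)
  15÷4 = 3 each, +1 to first 3
Round 3: Dunmere=20 Elkhorn=21 Hollowpine=11 Ironridge=15 → close Dunmere (overflow 12)
  20÷3 = 6 each, +1 to first 2
Round 4: Elkhorn=28 Hollowpine=18 Ironridge=21 → close Elkhorn (overflow 14)
  28÷2 = 14 each, +1 to first 0
Round 5: Hollowpine=32 Ironridge=35 → close Hollowpine (overflow 26)
  32÷1 = 32 each, +1 to first 0

Closure order: Fernhollow, Cedarfen, Dunmere, Elkhorn, Hollowpine
Last habitat: Ironridge with 67 animals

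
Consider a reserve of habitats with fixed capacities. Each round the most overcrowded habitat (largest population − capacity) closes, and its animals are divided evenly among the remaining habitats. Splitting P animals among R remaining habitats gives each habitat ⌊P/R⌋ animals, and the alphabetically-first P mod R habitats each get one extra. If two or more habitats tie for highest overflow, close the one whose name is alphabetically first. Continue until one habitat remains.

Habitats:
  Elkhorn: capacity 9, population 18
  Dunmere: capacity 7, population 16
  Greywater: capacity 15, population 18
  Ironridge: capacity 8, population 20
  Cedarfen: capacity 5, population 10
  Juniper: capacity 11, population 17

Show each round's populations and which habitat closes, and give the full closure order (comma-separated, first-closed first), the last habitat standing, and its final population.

Closure order: Ironridge, Dunmere, Elkhorn, Juniper, Cedarfen
Last habitat: Greywater with 99 animals

Round 1: Cedarfen=10 Dunmere=16 Elkhorn=18 Greywater=18 Ironridge=20 Juniper=17 → close Ironridge (overflow 12)
  20÷5 = 4 each, +1 to first 0
Round 2: Cedarfen=14 Dunmere=20 Elkhorn=22 Greywater=22 Juniper=21 → close Dunmere (overflow 13)
  20÷4 = 5 each, +1 to first 0
Round 3: Cedarfen=19 Elkhorn=27 Greywater=27 Juniper=26 → close Elkhorn (overflow 18)
  27÷3 = 9 each, +1 to first 0
Round 4: Cedarfen=28 Greywater=36 Juniper=35 → close Juniper (overflow 24)
  35÷2 = 17 each, +1 to first 1
Round 5: Cedarfen=46 Greywater=53 → close Cedarfen (overflow 41)
  46÷1 = 46 each, +1 to first 0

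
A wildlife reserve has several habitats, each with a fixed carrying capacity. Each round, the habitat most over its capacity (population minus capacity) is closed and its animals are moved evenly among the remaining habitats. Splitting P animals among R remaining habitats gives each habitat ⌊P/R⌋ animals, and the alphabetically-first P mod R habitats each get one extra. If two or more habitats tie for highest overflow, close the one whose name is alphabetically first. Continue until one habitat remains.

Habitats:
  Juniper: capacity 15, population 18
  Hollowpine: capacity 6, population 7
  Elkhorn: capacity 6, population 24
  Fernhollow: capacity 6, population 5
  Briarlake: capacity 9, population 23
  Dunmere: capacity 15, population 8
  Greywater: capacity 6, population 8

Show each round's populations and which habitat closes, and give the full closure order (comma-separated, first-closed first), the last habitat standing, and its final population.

Closure order: Elkhorn, Briarlake, Juniper, Greywater, Fernhollow, Hollowpine
Last habitat: Dunmere with 93 animals

Round 1: Briarlake=23 Dunmere=8 Elkhorn=24 Fernhollow=5 Greywater=8 Hollowpine=7 Juniper=18 → close Elkhorn (overflow 18)
  24÷6 = 4 each, +1 to first 0
Round 2: Briarlake=27 Dunmere=12 Fernhollow=9 Greywater=12 Hollowpine=11 Juniper=22 → close Briarlake (overflow 18)
  27÷5 = 5 each, +1 to first 2
Round 3: Dunmere=18 Fernhollow=15 Greywater=17 Hollowpine=16 Juniper=27 → close Juniper (overflow 12)
  27÷4 = 6 each, +1 to first 3
Round 4: Dunmere=25 Fernhollow=22 Greywater=24 Hollowpine=22 → close Greywater (overflow 18)
  24÷3 = 8 each, +1 to first 0
Round 5: Dunmere=33 Fernhollow=30 Hollowpine=30 → close Fernhollow (overflow 24)
  30÷2 = 15 each, +1 to first 0
Round 6: Dunmere=48 Hollowpine=45 → close Hollowpine (overflow 39)
  45÷1 = 45 each, +1 to first 0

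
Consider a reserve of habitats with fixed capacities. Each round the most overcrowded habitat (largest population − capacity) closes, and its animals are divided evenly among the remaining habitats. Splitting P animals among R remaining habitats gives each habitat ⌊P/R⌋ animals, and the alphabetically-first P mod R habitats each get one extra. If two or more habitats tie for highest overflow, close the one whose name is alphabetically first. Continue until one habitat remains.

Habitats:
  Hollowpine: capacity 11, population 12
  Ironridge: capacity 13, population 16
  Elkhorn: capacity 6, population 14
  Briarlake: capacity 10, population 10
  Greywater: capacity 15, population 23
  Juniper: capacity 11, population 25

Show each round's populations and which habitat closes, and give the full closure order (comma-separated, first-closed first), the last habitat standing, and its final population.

Closure order: Juniper, Elkhorn, Greywater, Ironridge, Hollowpine
Last habitat: Briarlake with 100 animals

Round 1: Briarlake=10 Elkhorn=14 Greywater=23 Hollowpine=12 Ironridge=16 Juniper=25 → close Juniper (overflow 14)
  25÷5 = 5 each, +1 to first 0
Round 2: Briarlake=15 Elkhorn=19 Greywater=28 Hollowpine=17 Ironridge=21 → close Elkhorn (overflow 13)
  19÷4 = 4 each, +1 to first 3
Round 3: Briarlake=20 Greywater=33 Hollowpine=22 Ironridge=25 → close Greywater (overflow 18)
  33÷3 = 11 each, +1 to first 0
Round 4: Briarlake=31 Hollowpine=33 Ironridge=36 → close Ironridge (overflow 23)
  36÷2 = 18 each, +1 to first 0
Round 5: Briarlake=49 Hollowpine=51 → close Hollowpine (overflow 40)
  51÷1 = 51 each, +1 to first 0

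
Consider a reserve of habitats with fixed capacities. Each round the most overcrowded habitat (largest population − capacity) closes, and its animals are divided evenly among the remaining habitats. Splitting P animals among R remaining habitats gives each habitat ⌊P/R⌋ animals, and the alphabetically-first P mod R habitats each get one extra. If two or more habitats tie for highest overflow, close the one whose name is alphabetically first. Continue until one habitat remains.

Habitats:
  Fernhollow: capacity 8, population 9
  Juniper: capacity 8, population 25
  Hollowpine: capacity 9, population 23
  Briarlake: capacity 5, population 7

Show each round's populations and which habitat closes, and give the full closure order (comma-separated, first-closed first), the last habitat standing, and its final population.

Closure order: Juniper, Hollowpine, Briarlake
Last habitat: Fernhollow with 64 animals

Round 1: Briarlake=7 Fernhollow=9 Hollowpine=23 Juniper=25 → close Juniper (overflow 17)
  25÷3 = 8 each, +1 to first 1
Round 2: Briarlake=16 Fernhollow=17 Hollowpine=31 → close Hollowpine (overflow 22)
  31÷2 = 15 each, +1 to first 1
Round 3: Briarlake=32 Fernhollow=32 → close Briarlake (overflow 27)
  32÷1 = 32 each, +1 to first 0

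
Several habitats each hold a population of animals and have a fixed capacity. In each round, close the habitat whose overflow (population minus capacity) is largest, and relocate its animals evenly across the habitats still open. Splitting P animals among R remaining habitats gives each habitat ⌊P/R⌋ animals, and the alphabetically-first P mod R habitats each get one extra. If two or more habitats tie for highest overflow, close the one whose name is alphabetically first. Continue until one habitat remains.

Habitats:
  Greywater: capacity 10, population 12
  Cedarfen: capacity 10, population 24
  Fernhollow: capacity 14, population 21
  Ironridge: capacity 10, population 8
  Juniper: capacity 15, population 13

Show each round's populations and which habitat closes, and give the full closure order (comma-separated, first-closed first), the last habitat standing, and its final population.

Round 1: Cedarfen=24 Fernhollow=21 Greywater=12 Ironridge=8 Juniper=13 → close Cedarfen (overflow 14)
  24÷4 = 6 each, +1 to first 0
Round 2: Fernhollow=27 Greywater=18 Ironridge=14 Juniper=19 → close Fernhollow (overflow 13)
  27÷3 = 9 each, +1 to first 0
Round 3: Greywater=27 Ironridge=23 Juniper=28 → close Greywater (overflow 17)
  27÷2 = 13 each, +1 to first 1
Round 4: Ironridge=37 Juniper=41 → close Ironridge (overflow 27)
  37÷1 = 37 each, +1 to first 0

Closure order: Cedarfen, Fernhollow, Greywater, Ironridge
Last habitat: Juniper with 78 animals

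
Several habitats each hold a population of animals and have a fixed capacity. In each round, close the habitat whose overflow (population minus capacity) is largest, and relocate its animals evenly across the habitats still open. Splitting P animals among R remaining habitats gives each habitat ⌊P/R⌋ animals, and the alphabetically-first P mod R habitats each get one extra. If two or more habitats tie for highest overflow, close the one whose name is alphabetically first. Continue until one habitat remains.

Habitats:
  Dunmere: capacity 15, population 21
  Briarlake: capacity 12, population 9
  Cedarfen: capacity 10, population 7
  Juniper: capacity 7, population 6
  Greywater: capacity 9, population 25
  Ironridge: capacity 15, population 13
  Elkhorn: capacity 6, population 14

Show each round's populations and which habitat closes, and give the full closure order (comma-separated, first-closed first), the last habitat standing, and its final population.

Closure order: Greywater, Elkhorn, Dunmere, Briarlake, Cedarfen, Ironridge
Last habitat: Juniper with 95 animals

Round 1: Briarlake=9 Cedarfen=7 Dunmere=21 Elkhorn=14 Greywater=25 Ironridge=13 Juniper=6 → close Greywater (overflow 16)
  25÷6 = 4 each, +1 to first 1
Round 2: Briarlake=14 Cedarfen=11 Dunmere=25 Elkhorn=18 Ironridge=17 Juniper=10 → close Elkhorn (overflow 12)
  18÷5 = 3 each, +1 to first 3
Round 3: Briarlake=18 Cedarfen=15 Dunmere=29 Ironridge=20 Juniper=13 → close Dunmere (overflow 14)
  29÷4 = 7 each, +1 to first 1
Round 4: Briarlake=26 Cedarfen=22 Ironridge=27 Juniper=20 → close Briarlake (overflow 14)
  26÷3 = 8 each, +1 to first 2
Round 5: Cedarfen=31 Ironridge=36 Juniper=28 → close Cedarfen (overflow 21)
  31÷2 = 15 each, +1 to first 1
Round 6: Ironridge=52 Juniper=43 → close Ironridge (overflow 37)
  52÷1 = 52 each, +1 to first 0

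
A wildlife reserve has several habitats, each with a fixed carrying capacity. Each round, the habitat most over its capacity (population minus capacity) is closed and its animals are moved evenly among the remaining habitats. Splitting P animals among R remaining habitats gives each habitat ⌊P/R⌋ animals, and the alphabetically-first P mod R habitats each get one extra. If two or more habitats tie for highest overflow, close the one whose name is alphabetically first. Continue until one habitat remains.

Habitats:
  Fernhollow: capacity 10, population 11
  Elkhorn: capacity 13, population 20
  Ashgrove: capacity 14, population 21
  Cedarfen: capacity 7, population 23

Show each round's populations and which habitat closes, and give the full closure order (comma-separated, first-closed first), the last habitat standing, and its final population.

Closure order: Cedarfen, Ashgrove, Elkhorn
Last habitat: Fernhollow with 75 animals

Round 1: Ashgrove=21 Cedarfen=23 Elkhorn=20 Fernhollow=11 → close Cedarfen (overflow 16)
  23÷3 = 7 each, +1 to first 2
Round 2: Ashgrove=29 Elkhorn=28 Fernhollow=18 → close Ashgrove (overflow 15)
  29÷2 = 14 each, +1 to first 1
Round 3: Elkhorn=43 Fernhollow=32 → close Elkhorn (overflow 30)
  43÷1 = 43 each, +1 to first 0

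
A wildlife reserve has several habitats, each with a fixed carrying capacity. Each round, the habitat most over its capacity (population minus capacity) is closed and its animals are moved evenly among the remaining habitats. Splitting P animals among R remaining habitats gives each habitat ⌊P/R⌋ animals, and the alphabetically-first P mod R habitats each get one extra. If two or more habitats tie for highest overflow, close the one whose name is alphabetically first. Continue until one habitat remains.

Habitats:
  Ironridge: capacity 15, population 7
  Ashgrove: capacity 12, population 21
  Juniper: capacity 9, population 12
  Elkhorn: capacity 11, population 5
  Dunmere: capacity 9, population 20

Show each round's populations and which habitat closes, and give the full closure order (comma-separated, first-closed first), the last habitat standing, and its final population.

Closure order: Dunmere, Ashgrove, Juniper, Elkhorn
Last habitat: Ironridge with 65 animals

Round 1: Ashgrove=21 Dunmere=20 Elkhorn=5 Ironridge=7 Juniper=12 → close Dunmere (overflow 11)
  20÷4 = 5 each, +1 to first 0
Round 2: Ashgrove=26 Elkhorn=10 Ironridge=12 Juniper=17 → close Ashgrove (overflow 14)
  26÷3 = 8 each, +1 to first 2
Round 3: Elkhorn=19 Ironridge=21 Juniper=25 → close Juniper (overflow 16)
  25÷2 = 12 each, +1 to first 1
Round 4: Elkhorn=32 Ironridge=33 → close Elkhorn (overflow 21)
  32÷1 = 32 each, +1 to first 0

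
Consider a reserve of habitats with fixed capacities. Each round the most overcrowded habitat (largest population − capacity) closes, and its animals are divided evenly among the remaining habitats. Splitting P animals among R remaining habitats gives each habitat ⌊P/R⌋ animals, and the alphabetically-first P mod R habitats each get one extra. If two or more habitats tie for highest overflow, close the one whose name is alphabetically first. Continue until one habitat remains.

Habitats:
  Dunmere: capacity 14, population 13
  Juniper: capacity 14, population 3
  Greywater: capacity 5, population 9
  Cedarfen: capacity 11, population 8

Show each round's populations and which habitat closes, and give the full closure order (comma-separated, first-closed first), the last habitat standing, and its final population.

Round 1: Cedarfen=8 Dunmere=13 Greywater=9 Juniper=3 → close Greywater (overflow 4)
  9÷3 = 3 each, +1 to first 0
Round 2: Cedarfen=11 Dunmere=16 Juniper=6 → close Dunmere (overflow 2)
  16÷2 = 8 each, +1 to first 0
Round 3: Cedarfen=19 Juniper=14 → close Cedarfen (overflow 8)
  19÷1 = 19 each, +1 to first 0

Closure order: Greywater, Dunmere, Cedarfen
Last habitat: Juniper with 33 animals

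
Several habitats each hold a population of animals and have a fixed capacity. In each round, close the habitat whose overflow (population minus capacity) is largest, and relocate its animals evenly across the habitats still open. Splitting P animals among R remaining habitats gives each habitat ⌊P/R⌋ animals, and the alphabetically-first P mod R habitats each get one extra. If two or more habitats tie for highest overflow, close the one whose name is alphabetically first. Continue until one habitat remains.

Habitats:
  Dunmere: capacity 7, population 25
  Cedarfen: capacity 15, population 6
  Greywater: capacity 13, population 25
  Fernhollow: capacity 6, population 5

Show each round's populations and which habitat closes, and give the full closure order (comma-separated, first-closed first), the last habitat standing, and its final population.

Closure order: Dunmere, Greywater, Fernhollow
Last habitat: Cedarfen with 61 animals

Round 1: Cedarfen=6 Dunmere=25 Fernhollow=5 Greywater=25 → close Dunmere (overflow 18)
  25÷3 = 8 each, +1 to first 1
Round 2: Cedarfen=15 Fernhollow=13 Greywater=33 → close Greywater (overflow 20)
  33÷2 = 16 each, +1 to first 1
Round 3: Cedarfen=32 Fernhollow=29 → close Fernhollow (overflow 23)
  29÷1 = 29 each, +1 to first 0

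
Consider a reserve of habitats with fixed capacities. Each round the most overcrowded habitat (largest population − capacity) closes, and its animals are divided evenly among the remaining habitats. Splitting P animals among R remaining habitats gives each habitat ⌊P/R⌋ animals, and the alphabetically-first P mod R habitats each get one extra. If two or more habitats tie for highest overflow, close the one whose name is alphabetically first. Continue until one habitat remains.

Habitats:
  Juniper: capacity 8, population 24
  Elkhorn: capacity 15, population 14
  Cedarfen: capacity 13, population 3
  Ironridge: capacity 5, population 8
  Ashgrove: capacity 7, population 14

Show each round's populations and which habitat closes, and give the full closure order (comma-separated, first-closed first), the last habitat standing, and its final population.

Closure order: Juniper, Ashgrove, Ironridge, Elkhorn
Last habitat: Cedarfen with 63 animals

Round 1: Ashgrove=14 Cedarfen=3 Elkhorn=14 Ironridge=8 Juniper=24 → close Juniper (overflow 16)
  24÷4 = 6 each, +1 to first 0
Round 2: Ashgrove=20 Cedarfen=9 Elkhorn=20 Ironridge=14 → close Ashgrove (overflow 13)
  20÷3 = 6 each, +1 to first 2
Round 3: Cedarfen=16 Elkhorn=27 Ironridge=20 → close Ironridge (overflow 15)
  20÷2 = 10 each, +1 to first 0
Round 4: Cedarfen=26 Elkhorn=37 → close Elkhorn (overflow 22)
  37÷1 = 37 each, +1 to first 0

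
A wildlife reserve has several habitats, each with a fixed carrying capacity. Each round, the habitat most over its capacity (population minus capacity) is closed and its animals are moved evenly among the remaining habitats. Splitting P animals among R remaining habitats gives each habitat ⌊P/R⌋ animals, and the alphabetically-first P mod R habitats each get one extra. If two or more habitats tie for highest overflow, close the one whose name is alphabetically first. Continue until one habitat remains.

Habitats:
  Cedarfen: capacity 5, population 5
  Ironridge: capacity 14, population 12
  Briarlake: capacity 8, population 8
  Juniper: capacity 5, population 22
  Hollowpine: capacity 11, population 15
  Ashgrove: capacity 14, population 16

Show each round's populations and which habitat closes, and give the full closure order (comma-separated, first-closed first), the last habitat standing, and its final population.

Closure order: Juniper, Hollowpine, Ashgrove, Briarlake, Cedarfen
Last habitat: Ironridge with 78 animals

Round 1: Ashgrove=16 Briarlake=8 Cedarfen=5 Hollowpine=15 Ironridge=12 Juniper=22 → close Juniper (overflow 17)
  22÷5 = 4 each, +1 to first 2
Round 2: Ashgrove=21 Briarlake=13 Cedarfen=9 Hollowpine=19 Ironridge=16 → close Hollowpine (overflow 8)
  19÷4 = 4 each, +1 to first 3
Round 3: Ashgrove=26 Briarlake=18 Cedarfen=14 Ironridge=20 → close Ashgrove (overflow 12)
  26÷3 = 8 each, +1 to first 2
Round 4: Briarlake=27 Cedarfen=23 Ironridge=28 → close Briarlake (overflow 19)
  27÷2 = 13 each, +1 to first 1
Round 5: Cedarfen=37 Ironridge=41 → close Cedarfen (overflow 32)
  37÷1 = 37 each, +1 to first 0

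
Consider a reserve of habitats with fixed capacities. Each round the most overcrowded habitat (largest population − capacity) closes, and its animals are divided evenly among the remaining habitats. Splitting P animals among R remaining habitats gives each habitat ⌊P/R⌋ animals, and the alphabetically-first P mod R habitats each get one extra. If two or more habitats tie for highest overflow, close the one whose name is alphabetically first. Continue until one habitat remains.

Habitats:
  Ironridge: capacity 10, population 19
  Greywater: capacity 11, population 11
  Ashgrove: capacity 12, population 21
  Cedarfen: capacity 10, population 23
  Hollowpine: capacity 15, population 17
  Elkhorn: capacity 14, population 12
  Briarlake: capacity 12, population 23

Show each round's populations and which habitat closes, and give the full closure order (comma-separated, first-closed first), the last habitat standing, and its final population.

Round 1: Ashgrove=21 Briarlake=23 Cedarfen=23 Elkhorn=12 Greywater=11 Hollowpine=17 Ironridge=19 → close Cedarfen (overflow 13)
  23÷6 = 3 each, +1 to first 5
Round 2: Ashgrove=25 Briarlake=27 Elkhorn=16 Greywater=15 Hollowpine=21 Ironridge=22 → close Briarlake (overflow 15)
  27÷5 = 5 each, +1 to first 2
Round 3: Ashgrove=31 Elkhorn=22 Greywater=20 Hollowpine=26 Ironridge=27 → close Ashgrove (overflow 19)
  31÷4 = 7 each, +1 to first 3
Round 4: Elkhorn=30 Greywater=28 Hollowpine=34 Ironridge=34 → close Ironridge (overflow 24)
  34÷3 = 11 each, +1 to first 1
Round 5: Elkhorn=42 Greywater=39 Hollowpine=45 → close Hollowpine (overflow 30)
  45÷2 = 22 each, +1 to first 1
Round 6: Elkhorn=65 Greywater=61 → close Elkhorn (overflow 51)
  65÷1 = 65 each, +1 to first 0

Closure order: Cedarfen, Briarlake, Ashgrove, Ironridge, Hollowpine, Elkhorn
Last habitat: Greywater with 126 animals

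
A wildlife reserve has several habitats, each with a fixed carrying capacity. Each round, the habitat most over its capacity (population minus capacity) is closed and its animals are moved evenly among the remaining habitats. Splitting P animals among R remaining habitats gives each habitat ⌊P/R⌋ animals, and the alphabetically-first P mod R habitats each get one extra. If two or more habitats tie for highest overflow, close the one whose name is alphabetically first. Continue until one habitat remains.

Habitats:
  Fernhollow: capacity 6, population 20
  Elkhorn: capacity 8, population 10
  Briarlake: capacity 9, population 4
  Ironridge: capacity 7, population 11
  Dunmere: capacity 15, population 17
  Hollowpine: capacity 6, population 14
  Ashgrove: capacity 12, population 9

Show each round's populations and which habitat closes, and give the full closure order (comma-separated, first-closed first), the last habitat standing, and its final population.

Closure order: Fernhollow, Hollowpine, Ironridge, Dunmere, Elkhorn, Ashgrove
Last habitat: Briarlake with 85 animals

Round 1: Ashgrove=9 Briarlake=4 Dunmere=17 Elkhorn=10 Fernhollow=20 Hollowpine=14 Ironridge=11 → close Fernhollow (overflow 14)
  20÷6 = 3 each, +1 to first 2
Round 2: Ashgrove=13 Briarlake=8 Dunmere=20 Elkhorn=13 Hollowpine=17 Ironridge=14 → close Hollowpine (overflow 11)
  17÷5 = 3 each, +1 to first 2
Round 3: Ashgrove=17 Briarlake=12 Dunmere=23 Elkhorn=16 Ironridge=17 → close Ironridge (overflow 10)
  17÷4 = 4 each, +1 to first 1
Round 4: Ashgrove=22 Briarlake=16 Dunmere=27 Elkhorn=20 → close Dunmere (overflow 12)
  27÷3 = 9 each, +1 to first 0
Round 5: Ashgrove=31 Briarlake=25 Elkhorn=29 → close Elkhorn (overflow 21)
  29÷2 = 14 each, +1 to first 1
Round 6: Ashgrove=46 Briarlake=39 → close Ashgrove (overflow 34)
  46÷1 = 46 each, +1 to first 0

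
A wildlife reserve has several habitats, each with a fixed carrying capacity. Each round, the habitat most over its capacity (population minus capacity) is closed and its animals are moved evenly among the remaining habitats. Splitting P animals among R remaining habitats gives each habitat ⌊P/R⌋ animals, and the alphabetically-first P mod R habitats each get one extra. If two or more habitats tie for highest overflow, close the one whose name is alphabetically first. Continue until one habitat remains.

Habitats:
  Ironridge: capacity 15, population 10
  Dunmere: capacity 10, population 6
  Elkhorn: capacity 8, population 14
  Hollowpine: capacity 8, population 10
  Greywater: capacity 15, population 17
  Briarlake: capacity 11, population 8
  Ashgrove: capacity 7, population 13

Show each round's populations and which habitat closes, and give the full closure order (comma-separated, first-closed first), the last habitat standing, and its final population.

Round 1: Ashgrove=13 Briarlake=8 Dunmere=6 Elkhorn=14 Greywater=17 Hollowpine=10 Ironridge=10 → close Ashgrove (overflow 6)
  13÷6 = 2 each, +1 to first 1
Round 2: Briarlake=11 Dunmere=8 Elkhorn=16 Greywater=19 Hollowpine=12 Ironridge=12 → close Elkhorn (overflow 8)
  16÷5 = 3 each, +1 to first 1
Round 3: Briarlake=15 Dunmere=11 Greywater=22 Hollowpine=15 Ironridge=15 → close Greywater (overflow 7)
  22÷4 = 5 each, +1 to first 2
Round 4: Briarlake=21 Dunmere=17 Hollowpine=20 Ironridge=20 → close Hollowpine (overflow 12)
  20÷3 = 6 each, +1 to first 2
Round 5: Briarlake=28 Dunmere=24 Ironridge=26 → close Briarlake (overflow 17)
  28÷2 = 14 each, +1 to first 0
Round 6: Dunmere=38 Ironridge=40 → close Dunmere (overflow 28)
  38÷1 = 38 each, +1 to first 0

Closure order: Ashgrove, Elkhorn, Greywater, Hollowpine, Briarlake, Dunmere
Last habitat: Ironridge with 78 animals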